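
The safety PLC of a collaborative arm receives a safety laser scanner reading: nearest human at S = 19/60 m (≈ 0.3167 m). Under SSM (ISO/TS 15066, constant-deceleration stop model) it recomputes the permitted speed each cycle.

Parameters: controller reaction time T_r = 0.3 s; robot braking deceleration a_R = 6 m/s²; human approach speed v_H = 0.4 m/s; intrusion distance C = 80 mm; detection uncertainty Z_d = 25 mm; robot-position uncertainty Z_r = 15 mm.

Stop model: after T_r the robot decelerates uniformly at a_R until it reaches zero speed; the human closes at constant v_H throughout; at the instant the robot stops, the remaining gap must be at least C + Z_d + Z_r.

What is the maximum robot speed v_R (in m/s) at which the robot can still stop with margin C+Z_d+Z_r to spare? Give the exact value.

collect terms ⇒ (1/12)·v_R² + (11/30)·v_R + (-23/300) = 0
  disc = (11/30)² − 4·(1/12)·(-23/300) = 4/25 ; √disc = 2/5
  v_R = (−(11/30) + 2/5) / (2·(1/12)) = 1/5 m/s
check:
T_s = v_R/a_R = (1/5)/6 = 0.0333 s
reaction-phase robot travel = 0.2000·0.3000 = 0.0600 m
braking distance = 0.2000²/(2·6.0000) = 0.0033 m
human closes 0.4000·0.3333 = 0.1333 m
margins: 0.0800+0.0250+0.0150 = 0.1200 m
sum ≈ 0.0600+0.0033+0.1333+0.1200 ≈ 0.3167 m = S ✓

v_R_max = 1/5 m/s = 0.2000 m/s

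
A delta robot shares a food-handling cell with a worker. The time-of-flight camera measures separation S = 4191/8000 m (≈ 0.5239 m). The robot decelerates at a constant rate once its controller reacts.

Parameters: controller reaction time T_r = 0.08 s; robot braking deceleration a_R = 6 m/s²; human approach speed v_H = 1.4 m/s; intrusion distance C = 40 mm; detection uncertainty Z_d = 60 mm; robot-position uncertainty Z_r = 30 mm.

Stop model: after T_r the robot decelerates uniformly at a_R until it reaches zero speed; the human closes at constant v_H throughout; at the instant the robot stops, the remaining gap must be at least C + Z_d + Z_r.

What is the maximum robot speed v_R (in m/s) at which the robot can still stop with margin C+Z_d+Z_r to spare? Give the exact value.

collect terms ⇒ (1/12)·v_R² + (47/150)·v_R + (-451/1600) = 0
  disc = (47/150)² − 4·(1/12)·(-451/1600) = 69169/360000 ; √disc = 263/600
  v_R = (−(47/150) + 263/600) / (2·(1/12)) = 3/4 m/s
check:
T_s = v_R/a_R = (3/4)/6 = 0.1250 s
robot covers v_R·T_r = 0.7500·0.0800 = 0.0600 m before braking
braking distance = 0.7500²/(2·6.0000) = 0.0469 m
human over T_r+T_s: 1.4000·(0.0800+0.1250) = 0.2870 m
residual clearance needed = 0.0400+0.0600+0.0300 = 0.1300 m
sum ≈ 0.0600+0.0469+0.2870+0.1300 ≈ 0.5239 m = S ✓

v_R_max = 3/4 m/s = 0.7500 m/s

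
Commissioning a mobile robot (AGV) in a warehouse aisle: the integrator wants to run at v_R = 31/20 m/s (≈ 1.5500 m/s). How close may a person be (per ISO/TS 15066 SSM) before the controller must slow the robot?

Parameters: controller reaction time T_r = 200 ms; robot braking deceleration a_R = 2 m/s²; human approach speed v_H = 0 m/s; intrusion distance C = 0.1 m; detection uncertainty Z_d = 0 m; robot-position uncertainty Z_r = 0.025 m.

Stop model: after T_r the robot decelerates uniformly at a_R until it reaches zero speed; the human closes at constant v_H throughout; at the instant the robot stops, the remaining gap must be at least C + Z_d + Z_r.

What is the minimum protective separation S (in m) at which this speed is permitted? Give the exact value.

stop time T_s = (31/20)/2 = 0.7750 s
robot in T_r: 1.5500·0.2000 = 0.3100 m
robot covers 1.5500·0.7750 − ½·2.0000·0.7750² = 0.6006 m while stopping
human over T_r+T_s: 0.0000·(0.2000+0.7750) = 0.0000 m
C+Z_d+Z_r = 0.1000+0.0000+0.0250 = 0.1250 m
S_min ≈ 0.3100+0.6006+0.0000+0.1250  ⇒  S_min = 1657/1600 m

S_min = 1657/1600 m = 1.0356 m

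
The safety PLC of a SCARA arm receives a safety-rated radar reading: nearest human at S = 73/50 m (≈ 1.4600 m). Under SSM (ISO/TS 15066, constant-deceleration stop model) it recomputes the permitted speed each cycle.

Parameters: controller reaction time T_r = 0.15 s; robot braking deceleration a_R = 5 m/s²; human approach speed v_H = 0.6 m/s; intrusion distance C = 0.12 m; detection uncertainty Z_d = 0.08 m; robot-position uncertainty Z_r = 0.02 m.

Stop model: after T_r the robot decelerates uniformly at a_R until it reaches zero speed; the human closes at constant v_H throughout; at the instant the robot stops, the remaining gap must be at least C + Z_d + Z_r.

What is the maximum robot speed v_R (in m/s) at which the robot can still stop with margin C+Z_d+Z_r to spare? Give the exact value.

quadratic (1/10)·v² + (27/100)·v + (-23/20) = 0
  disc = (27/100)² − 4·(1/10)·(-23/20) = 5329/10000 ; √disc = 73/100
  v_R = (−(27/100) + 73/100) / (2·(1/10)) = 23/10 m/s
check:
stop time T_s = (23/10)/5 = 0.4600 s
robot covers v_R·T_r = 2.3000·0.1500 = 0.3450 m before braking
braking distance = 2.3000²/(2·5.0000) = 0.5290 m
human closes 0.6000·0.6100 = 0.3660 m
margins: 0.1200+0.0800+0.0200 = 0.2200 m
sum ≈ 0.3450+0.5290+0.3660+0.2200 ≈ 1.4600 m = S ✓

v_R_max = 23/10 m/s = 2.3000 m/s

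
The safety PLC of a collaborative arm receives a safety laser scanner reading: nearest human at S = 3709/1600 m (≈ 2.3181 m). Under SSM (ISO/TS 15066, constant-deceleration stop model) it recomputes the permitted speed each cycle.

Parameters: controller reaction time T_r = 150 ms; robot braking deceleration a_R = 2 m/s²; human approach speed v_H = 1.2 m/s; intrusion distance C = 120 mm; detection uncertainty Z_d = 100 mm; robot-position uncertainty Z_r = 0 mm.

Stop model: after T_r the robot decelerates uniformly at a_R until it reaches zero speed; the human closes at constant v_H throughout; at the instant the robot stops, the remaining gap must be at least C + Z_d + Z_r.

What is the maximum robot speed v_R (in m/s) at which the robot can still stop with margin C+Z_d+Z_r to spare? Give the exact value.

at the boundary: (1/4)·v² + (3/4)·v + (-3069/1600) = 0
  disc = (3/4)² − 4·(1/4)·(-3069/1600) = 3969/1600 ; √disc = 63/40
  v_R = (−(3/4) + 63/40) / (2·(1/4)) = 33/20 m/s
check:
T_s = v_R/a_R = (33/20)/2 = 0.8250 s
robot covers v_R·T_r = 1.6500·0.1500 = 0.2475 m before braking
braking distance = 1.6500²/(2·2.0000) = 0.6806 m
person approaches 1.2000·(0.1500+0.8250) = 1.1700 m
C+Z_d+Z_r = 0.1200+0.1000+0.0000 = 0.2200 m
sum ≈ 0.2475+0.6806+1.1700+0.2200 ≈ 2.3181 m = S ✓

v_R_max = 33/20 m/s = 1.6500 m/s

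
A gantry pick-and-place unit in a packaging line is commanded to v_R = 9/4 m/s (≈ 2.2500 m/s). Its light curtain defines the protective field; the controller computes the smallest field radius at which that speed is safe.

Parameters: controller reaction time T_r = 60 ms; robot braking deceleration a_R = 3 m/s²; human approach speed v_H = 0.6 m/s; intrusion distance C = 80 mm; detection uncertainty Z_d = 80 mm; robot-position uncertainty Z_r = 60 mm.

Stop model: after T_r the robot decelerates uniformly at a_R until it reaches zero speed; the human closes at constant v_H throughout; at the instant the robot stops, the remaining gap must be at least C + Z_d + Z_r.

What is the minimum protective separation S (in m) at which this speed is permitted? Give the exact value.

stop time T_s = (9/4)/3 = 0.7500 s
robot covers v_R·T_r = 2.2500·0.0600 = 0.1350 m before braking
robot under decel: 2.2500²/(2·3.0000) = 0.8438 m
human over T_r+T_s: 0.6000·(0.0600+0.7500) = 0.4860 m
C+Z_d+Z_r = 0.0800+0.0800+0.0600 = 0.2200 m
S_min ≈ 0.1350+0.8438+0.4860+0.2200  ⇒  S_min = 6739/4000 m

S_min = 6739/4000 m = 1.6847 m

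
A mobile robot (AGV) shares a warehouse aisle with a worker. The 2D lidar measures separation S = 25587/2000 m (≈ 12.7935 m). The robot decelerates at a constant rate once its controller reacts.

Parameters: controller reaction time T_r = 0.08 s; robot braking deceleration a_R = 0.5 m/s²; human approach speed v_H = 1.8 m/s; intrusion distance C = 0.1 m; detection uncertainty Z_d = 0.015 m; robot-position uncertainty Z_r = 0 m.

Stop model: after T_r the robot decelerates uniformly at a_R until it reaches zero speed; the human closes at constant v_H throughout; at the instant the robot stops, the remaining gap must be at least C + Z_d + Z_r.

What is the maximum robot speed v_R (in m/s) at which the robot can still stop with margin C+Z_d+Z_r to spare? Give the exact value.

v_R_max = 43/20 m/s = 2.1500 m/s

quadratic (1)·v² + (92/25)·v + (-25069/2000) = 0
  disc = (92/25)² − 4·(1)·(-25069/2000) = 159201/2500 ; √disc = 399/50
  v_R = (−(92/25) + 399/50) / (2·(1)) = 43/20 m/s
check:
T_s = v_R/a_R = (43/20)/(1/2) = 4.3000 s
robot covers v_R·T_r = 2.1500·0.0800 = 0.1720 m before braking
robot under decel: 2.1500²/(2·0.5000) = 4.6225 m
person approaches 1.8000·(0.0800+4.3000) = 7.8840 m
C+Z_d+Z_r = 0.1000+0.0150+0.0000 = 0.1150 m
sum ≈ 0.1720+4.6225+7.8840+0.1150 ≈ 12.7935 m = S ✓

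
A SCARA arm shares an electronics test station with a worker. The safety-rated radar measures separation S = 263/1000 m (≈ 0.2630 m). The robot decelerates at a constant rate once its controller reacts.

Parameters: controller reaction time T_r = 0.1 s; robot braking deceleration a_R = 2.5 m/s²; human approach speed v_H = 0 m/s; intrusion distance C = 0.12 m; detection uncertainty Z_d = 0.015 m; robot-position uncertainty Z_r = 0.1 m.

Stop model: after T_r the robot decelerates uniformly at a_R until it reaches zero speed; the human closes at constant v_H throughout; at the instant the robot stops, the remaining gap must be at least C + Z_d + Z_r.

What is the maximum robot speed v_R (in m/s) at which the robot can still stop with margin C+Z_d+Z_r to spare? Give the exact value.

collect terms ⇒ (1/5)·v_R² + (1/10)·v_R + (-7/250) = 0
  disc = (1/10)² − 4·(1/5)·(-7/250) = 81/2500 ; √disc = 9/50
  v_R = (−(1/10) + 9/50) / (2·(1/5)) = 1/5 m/s
check:
braking lasts T_s = (1/5)/(5/2) = 0.0800 s
robot covers v_R·T_r = 0.2000·0.1000 = 0.0200 m before braking
robot covers 0.2000·0.0800 − ½·2.5000·0.0800² = 0.0080 m while stopping
human over T_r+T_s: 0.0000·(0.1000+0.0800) = 0.0000 m
C+Z_d+Z_r = 0.1200+0.0150+0.1000 = 0.2350 m
sum ≈ 0.0200+0.0080+0.0000+0.2350 ≈ 0.2630 m = S ✓

v_R_max = 1/5 m/s = 0.2000 m/s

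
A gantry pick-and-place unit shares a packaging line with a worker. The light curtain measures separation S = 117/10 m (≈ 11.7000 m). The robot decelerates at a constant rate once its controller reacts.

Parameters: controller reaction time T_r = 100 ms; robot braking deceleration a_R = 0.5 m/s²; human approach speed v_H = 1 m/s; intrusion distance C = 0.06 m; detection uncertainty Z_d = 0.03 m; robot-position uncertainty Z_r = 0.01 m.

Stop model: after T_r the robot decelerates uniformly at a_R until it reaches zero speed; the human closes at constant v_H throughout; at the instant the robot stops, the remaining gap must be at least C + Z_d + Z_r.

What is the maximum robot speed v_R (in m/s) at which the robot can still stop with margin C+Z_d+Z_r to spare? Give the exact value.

v_R_max = 5/2 m/s = 2.5000 m/s

collect terms ⇒ (1)·v_R² + (21/10)·v_R + (-23/2) = 0
  disc = (21/10)² − 4·(1)·(-23/2) = 5041/100 ; √disc = 71/10
  v_R = (−(21/10) + 71/10) / (2·(1)) = 5/2 m/s
check:
stop time T_s = (5/2)/(1/2) = 5.0000 s
robot covers v_R·T_r = 2.5000·0.1000 = 0.2500 m before braking
robot covers 2.5000·5.0000 − ½·0.5000·5.0000² = 6.2500 m while stopping
person approaches 1.0000·(0.1000+5.0000) = 5.1000 m
C+Z_d+Z_r = 0.0600+0.0300+0.0100 = 0.1000 m
sum ≈ 0.2500+6.2500+5.1000+0.1000 ≈ 11.7000 m = S ✓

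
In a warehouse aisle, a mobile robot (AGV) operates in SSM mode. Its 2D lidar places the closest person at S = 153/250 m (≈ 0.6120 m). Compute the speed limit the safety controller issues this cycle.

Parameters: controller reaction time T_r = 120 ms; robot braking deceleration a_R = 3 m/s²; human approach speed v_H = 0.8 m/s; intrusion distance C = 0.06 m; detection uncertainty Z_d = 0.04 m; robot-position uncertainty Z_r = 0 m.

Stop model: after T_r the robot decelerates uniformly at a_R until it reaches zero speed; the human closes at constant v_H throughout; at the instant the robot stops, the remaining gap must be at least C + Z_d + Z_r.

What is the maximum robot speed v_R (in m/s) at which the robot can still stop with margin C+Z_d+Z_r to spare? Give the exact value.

v_R_max = 4/5 m/s = 0.8000 m/s

at the boundary: (1/6)·v² + (29/75)·v + (-52/125) = 0
  disc = (29/75)² − 4·(1/6)·(-52/125) = 2401/5625 ; √disc = 49/75
  v_R = (−(29/75) + 49/75) / (2·(1/6)) = 4/5 m/s
check:
T_s = v_R/a_R = (4/5)/3 = 0.2667 s
reaction-phase robot travel = 0.8000·0.1200 = 0.0960 m
robot covers 0.8000·0.2667 − ½·3.0000·0.2667² = 0.1067 m while stopping
person approaches 0.8000·(0.1200+0.2667) = 0.3093 m
margins: 0.0600+0.0400+0.0000 = 0.1000 m
sum ≈ 0.0960+0.1067+0.3093+0.1000 ≈ 0.6120 m = S ✓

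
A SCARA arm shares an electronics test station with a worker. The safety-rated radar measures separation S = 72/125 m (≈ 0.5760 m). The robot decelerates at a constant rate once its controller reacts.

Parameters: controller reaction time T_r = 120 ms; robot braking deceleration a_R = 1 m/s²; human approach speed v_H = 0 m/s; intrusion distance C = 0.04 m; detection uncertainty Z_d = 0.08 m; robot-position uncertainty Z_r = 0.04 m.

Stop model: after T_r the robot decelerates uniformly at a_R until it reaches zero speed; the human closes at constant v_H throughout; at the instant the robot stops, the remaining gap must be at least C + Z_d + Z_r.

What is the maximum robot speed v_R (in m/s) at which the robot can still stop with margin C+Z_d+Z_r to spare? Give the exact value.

at the boundary: (1/2)·v² + (3/25)·v + (-52/125) = 0
  disc = (3/25)² − 4·(1/2)·(-52/125) = 529/625 ; √disc = 23/25
  v_R = (−(3/25) + 23/25) / (2·(1/2)) = 4/5 m/s
check:
braking lasts T_s = (4/5)/1 = 0.8000 s
robot in T_r: 0.8000·0.1200 = 0.0960 m
braking distance = 0.8000²/(2·1.0000) = 0.3200 m
person approaches 0.0000·(0.1200+0.8000) = 0.0000 m
margins: 0.0400+0.0800+0.0400 = 0.1600 m
sum ≈ 0.0960+0.3200+0.0000+0.1600 ≈ 0.5760 m = S ✓

v_R_max = 4/5 m/s = 0.8000 m/s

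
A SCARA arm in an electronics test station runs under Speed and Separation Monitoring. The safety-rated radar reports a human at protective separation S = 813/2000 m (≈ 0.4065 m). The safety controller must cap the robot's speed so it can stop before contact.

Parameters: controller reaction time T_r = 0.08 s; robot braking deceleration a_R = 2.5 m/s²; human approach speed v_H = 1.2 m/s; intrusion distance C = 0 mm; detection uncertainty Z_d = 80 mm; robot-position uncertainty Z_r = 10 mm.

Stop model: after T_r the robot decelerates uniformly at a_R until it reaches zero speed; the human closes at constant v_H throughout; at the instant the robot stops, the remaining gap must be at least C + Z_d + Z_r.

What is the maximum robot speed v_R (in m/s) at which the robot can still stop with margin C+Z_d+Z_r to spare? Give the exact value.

v_R_max = 7/20 m/s = 0.3500 m/s

at the boundary: (1/5)·v² + (14/25)·v + (-441/2000) = 0
  disc = (14/25)² − 4·(1/5)·(-441/2000) = 49/100 ; √disc = 7/10
  v_R = (−(14/25) + 7/10) / (2·(1/5)) = 7/20 m/s
check:
T_s = v_R/a_R = (7/20)/(5/2) = 0.1400 s
reaction-phase robot travel = 0.3500·0.0800 = 0.0280 m
robot under decel: 0.3500²/(2·2.5000) = 0.0245 m
human over T_r+T_s: 1.2000·(0.0800+0.1400) = 0.2640 m
margins: 0.0000+0.0800+0.0100 = 0.0900 m
sum ≈ 0.0280+0.0245+0.2640+0.0900 ≈ 0.4065 m = S ✓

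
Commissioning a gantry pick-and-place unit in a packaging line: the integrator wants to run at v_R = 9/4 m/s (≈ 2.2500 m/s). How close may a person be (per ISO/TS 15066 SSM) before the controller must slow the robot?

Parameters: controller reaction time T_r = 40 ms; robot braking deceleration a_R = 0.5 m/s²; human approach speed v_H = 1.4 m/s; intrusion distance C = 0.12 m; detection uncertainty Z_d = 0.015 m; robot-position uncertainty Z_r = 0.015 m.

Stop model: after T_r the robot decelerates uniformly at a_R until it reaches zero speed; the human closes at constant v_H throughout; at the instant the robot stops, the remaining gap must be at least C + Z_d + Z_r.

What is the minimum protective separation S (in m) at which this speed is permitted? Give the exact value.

S_min = 23317/2000 m = 11.6585 m

braking lasts T_s = (9/4)/(1/2) = 4.5000 s
robot in T_r: 2.2500·0.0400 = 0.0900 m
robot covers 2.2500·4.5000 − ½·0.5000·4.5000² = 5.0625 m while stopping
human over T_r+T_s: 1.4000·(0.0400+4.5000) = 6.3560 m
residual clearance needed = 0.1200+0.0150+0.0150 = 0.1500 m
S_min ≈ 0.0900+5.0625+6.3560+0.1500  ⇒  S_min = 23317/2000 m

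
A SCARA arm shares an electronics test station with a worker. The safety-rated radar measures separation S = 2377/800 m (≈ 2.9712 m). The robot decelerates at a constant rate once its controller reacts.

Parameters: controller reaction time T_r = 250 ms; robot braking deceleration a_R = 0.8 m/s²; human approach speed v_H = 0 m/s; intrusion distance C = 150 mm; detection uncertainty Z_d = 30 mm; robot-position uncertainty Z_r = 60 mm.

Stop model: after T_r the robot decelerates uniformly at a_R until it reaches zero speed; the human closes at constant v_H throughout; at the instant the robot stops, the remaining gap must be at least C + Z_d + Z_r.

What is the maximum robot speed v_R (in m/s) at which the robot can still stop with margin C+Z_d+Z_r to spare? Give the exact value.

at the boundary: (5/8)·v² + (1/4)·v + (-437/160) = 0
  disc = (1/4)² − 4·(5/8)·(-437/160) = 441/64 ; √disc = 21/8
  v_R = (−(1/4) + 21/8) / (2·(5/8)) = 19/10 m/s
check:
stop time T_s = (19/10)/(4/5) = 2.3750 s
reaction-phase robot travel = 1.9000·0.2500 = 0.4750 m
braking distance = 1.9000²/(2·0.8000) = 2.2563 m
human closes 0.0000·2.6250 = 0.0000 m
margins: 0.1500+0.0300+0.0600 = 0.2400 m
sum ≈ 0.4750+2.2563+0.0000+0.2400 ≈ 2.9712 m = S ✓

v_R_max = 19/10 m/s = 1.9000 m/s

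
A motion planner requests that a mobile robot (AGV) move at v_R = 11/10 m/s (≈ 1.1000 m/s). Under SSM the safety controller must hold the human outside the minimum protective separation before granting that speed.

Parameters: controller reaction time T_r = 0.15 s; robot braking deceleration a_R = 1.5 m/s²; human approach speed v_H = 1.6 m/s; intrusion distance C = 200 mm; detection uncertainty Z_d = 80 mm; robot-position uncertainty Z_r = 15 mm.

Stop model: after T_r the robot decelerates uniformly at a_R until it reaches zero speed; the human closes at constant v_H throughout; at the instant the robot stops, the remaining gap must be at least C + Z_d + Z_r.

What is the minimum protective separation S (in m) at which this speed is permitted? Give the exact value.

S_min = 683/300 m = 2.2767 m

braking lasts T_s = (11/10)/(3/2) = 0.7333 s
robot covers v_R·T_r = 1.1000·0.1500 = 0.1650 m before braking
braking distance = 1.1000²/(2·1.5000) = 0.4033 m
human over T_r+T_s: 1.6000·(0.1500+0.7333) = 1.4133 m
margins: 0.2000+0.0800+0.0150 = 0.2950 m
S_min ≈ 0.1650+0.4033+1.4133+0.2950  ⇒  S_min = 683/300 m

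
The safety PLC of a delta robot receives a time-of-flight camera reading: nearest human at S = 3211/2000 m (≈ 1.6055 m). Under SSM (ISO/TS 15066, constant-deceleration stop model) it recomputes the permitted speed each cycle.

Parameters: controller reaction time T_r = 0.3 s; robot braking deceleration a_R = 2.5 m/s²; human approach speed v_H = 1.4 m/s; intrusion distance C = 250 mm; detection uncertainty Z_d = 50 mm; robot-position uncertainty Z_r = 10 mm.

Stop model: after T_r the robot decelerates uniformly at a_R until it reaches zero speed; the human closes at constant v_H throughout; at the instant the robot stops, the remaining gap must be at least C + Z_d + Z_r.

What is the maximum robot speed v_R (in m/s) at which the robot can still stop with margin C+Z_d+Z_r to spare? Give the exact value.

v_R_max = 17/20 m/s = 0.8500 m/s

at the boundary: (1/5)·v² + (43/50)·v + (-1751/2000) = 0
  disc = (43/50)² − 4·(1/5)·(-1751/2000) = 36/25 ; √disc = 6/5
  v_R = (−(43/50) + 6/5) / (2·(1/5)) = 17/20 m/s
check:
braking lasts T_s = (17/20)/(5/2) = 0.3400 s
robot covers v_R·T_r = 0.8500·0.3000 = 0.2550 m before braking
robot covers 0.8500·0.3400 − ½·2.5000·0.3400² = 0.1445 m while stopping
human closes 1.4000·0.6400 = 0.8960 m
margins: 0.2500+0.0500+0.0100 = 0.3100 m
sum ≈ 0.2550+0.1445+0.8960+0.3100 ≈ 1.6055 m = S ✓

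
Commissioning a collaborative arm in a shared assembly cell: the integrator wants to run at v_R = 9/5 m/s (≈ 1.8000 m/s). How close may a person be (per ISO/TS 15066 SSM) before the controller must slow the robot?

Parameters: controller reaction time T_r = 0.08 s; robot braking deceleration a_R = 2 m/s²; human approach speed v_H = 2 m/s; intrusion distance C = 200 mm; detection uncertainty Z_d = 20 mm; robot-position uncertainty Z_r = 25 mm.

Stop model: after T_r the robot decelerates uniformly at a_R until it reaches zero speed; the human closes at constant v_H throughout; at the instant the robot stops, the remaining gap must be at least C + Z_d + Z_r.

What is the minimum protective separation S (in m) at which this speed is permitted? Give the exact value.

S_min = 3159/1000 m = 3.1590 m

T_s = v_R/a_R = (9/5)/2 = 0.9000 s
robot covers v_R·T_r = 1.8000·0.0800 = 0.1440 m before braking
robot covers 1.8000·0.9000 − ½·2.0000·0.9000² = 0.8100 m while stopping
person approaches 2.0000·(0.0800+0.9000) = 1.9600 m
margins: 0.2000+0.0200+0.0250 = 0.2450 m
S_min ≈ 0.1440+0.8100+1.9600+0.2450  ⇒  S_min = 3159/1000 m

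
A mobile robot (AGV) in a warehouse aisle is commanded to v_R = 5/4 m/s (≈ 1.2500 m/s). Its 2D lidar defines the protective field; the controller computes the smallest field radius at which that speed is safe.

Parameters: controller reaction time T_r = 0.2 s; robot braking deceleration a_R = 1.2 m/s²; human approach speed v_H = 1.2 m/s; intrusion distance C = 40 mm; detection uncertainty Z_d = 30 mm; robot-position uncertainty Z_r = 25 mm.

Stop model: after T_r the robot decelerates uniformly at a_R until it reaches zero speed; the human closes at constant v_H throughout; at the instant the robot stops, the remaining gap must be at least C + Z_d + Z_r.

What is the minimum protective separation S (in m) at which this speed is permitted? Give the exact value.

S_min = 11933/4800 m = 2.4860 m

T_s = v_R/a_R = (5/4)/(6/5) = 1.0417 s
reaction-phase robot travel = 1.2500·0.2000 = 0.2500 m
robot covers 1.2500·1.0417 − ½·1.2000·1.0417² = 0.6510 m while stopping
person approaches 1.2000·(0.2000+1.0417) = 1.4900 m
C+Z_d+Z_r = 0.0400+0.0300+0.0250 = 0.0950 m
S_min ≈ 0.2500+0.6510+1.4900+0.0950  ⇒  S_min = 11933/4800 m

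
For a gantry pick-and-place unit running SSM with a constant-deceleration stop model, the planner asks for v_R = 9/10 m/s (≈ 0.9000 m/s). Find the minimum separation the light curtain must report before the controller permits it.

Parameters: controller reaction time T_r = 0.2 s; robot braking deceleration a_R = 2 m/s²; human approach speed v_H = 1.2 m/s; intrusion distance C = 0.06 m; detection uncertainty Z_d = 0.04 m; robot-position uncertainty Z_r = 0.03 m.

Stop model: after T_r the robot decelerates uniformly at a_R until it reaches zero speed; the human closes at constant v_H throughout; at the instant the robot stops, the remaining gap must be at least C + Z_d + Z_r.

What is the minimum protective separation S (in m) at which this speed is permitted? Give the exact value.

S_min = 517/400 m = 1.2925 m

T_s = v_R/a_R = (9/10)/2 = 0.4500 s
robot covers v_R·T_r = 0.9000·0.2000 = 0.1800 m before braking
braking distance = 0.9000²/(2·2.0000) = 0.2025 m
person approaches 1.2000·(0.2000+0.4500) = 0.7800 m
residual clearance needed = 0.0600+0.0400+0.0300 = 0.1300 m
S_min ≈ 0.1800+0.2025+0.7800+0.1300  ⇒  S_min = 517/400 m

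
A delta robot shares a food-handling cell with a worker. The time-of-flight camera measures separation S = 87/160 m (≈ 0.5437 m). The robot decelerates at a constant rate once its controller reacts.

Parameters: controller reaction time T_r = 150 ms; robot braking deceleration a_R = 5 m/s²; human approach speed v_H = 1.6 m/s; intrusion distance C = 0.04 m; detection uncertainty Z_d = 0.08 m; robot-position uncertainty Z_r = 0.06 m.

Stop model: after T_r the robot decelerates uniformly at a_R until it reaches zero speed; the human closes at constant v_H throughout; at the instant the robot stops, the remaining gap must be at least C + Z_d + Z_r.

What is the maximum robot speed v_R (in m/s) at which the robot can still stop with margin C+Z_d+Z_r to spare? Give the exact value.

quadratic (1/10)·v² + (47/100)·v + (-99/800) = 0
  disc = (47/100)² − 4·(1/10)·(-99/800) = 169/625 ; √disc = 13/25
  v_R = (−(47/100) + 13/25) / (2·(1/10)) = 1/4 m/s
check:
braking lasts T_s = (1/4)/5 = 0.0500 s
robot in T_r: 0.2500·0.1500 = 0.0375 m
braking distance = 0.2500²/(2·5.0000) = 0.0063 m
human closes 1.6000·0.2000 = 0.3200 m
residual clearance needed = 0.0400+0.0800+0.0600 = 0.1800 m
sum ≈ 0.0375+0.0063+0.3200+0.1800 ≈ 0.5437 m = S ✓

v_R_max = 1/4 m/s = 0.2500 m/s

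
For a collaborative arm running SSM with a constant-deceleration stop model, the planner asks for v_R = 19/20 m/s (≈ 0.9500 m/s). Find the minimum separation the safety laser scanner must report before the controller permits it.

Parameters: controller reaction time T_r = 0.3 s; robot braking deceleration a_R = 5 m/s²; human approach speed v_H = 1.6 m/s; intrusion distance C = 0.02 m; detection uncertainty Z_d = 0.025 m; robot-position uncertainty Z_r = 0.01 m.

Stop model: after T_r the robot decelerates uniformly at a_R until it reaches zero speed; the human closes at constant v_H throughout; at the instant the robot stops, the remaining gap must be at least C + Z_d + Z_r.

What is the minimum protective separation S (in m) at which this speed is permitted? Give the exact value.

S_min = 4857/4000 m = 1.2143 m

braking lasts T_s = (19/20)/5 = 0.1900 s
robot in T_r: 0.9500·0.3000 = 0.2850 m
braking distance = 0.9500²/(2·5.0000) = 0.0902 m
human over T_r+T_s: 1.6000·(0.3000+0.1900) = 0.7840 m
residual clearance needed = 0.0200+0.0250+0.0100 = 0.0550 m
S_min ≈ 0.2850+0.0902+0.7840+0.0550  ⇒  S_min = 4857/4000 m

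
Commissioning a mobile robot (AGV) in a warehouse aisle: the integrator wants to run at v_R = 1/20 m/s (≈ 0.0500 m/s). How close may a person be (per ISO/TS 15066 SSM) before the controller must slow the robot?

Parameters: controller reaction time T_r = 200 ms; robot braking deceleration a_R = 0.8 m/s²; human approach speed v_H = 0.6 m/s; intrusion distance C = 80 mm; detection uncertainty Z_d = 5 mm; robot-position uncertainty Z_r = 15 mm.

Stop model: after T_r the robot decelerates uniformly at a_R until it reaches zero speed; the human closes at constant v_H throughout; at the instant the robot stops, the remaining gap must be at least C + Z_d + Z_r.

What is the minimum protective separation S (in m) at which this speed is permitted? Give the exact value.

T_s = v_R/a_R = (1/20)/(4/5) = 0.0625 s
reaction-phase robot travel = 0.0500·0.2000 = 0.0100 m
braking distance = 0.0500²/(2·0.8000) = 0.0016 m
human closes 0.6000·0.2625 = 0.1575 m
margins: 0.0800+0.0050+0.0150 = 0.1000 m
S_min ≈ 0.0100+0.0016+0.1575+0.1000  ⇒  S_min = 861/3200 m

S_min = 861/3200 m = 0.2691 m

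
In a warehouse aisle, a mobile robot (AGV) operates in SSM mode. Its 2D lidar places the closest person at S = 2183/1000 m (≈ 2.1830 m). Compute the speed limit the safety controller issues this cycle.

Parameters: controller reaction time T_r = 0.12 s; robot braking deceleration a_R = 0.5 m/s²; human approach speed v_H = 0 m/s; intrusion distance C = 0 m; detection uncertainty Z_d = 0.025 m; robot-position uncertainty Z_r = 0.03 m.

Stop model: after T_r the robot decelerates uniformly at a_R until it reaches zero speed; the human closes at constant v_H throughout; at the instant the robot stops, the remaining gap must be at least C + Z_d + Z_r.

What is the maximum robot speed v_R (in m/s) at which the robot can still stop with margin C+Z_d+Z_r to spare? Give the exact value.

v_R_max = 7/5 m/s = 1.4000 m/s

at the boundary: (1)·v² + (3/25)·v + (-266/125) = 0
  disc = (3/25)² − 4·(1)·(-266/125) = 5329/625 ; √disc = 73/25
  v_R = (−(3/25) + 73/25) / (2·(1)) = 7/5 m/s
check:
stop time T_s = (7/5)/(1/2) = 2.8000 s
robot covers v_R·T_r = 1.4000·0.1200 = 0.1680 m before braking
braking distance = 1.4000²/(2·0.5000) = 1.9600 m
human closes 0.0000·2.9200 = 0.0000 m
C+Z_d+Z_r = 0.0000+0.0250+0.0300 = 0.0550 m
sum ≈ 0.1680+1.9600+0.0000+0.0550 ≈ 2.1830 m = S ✓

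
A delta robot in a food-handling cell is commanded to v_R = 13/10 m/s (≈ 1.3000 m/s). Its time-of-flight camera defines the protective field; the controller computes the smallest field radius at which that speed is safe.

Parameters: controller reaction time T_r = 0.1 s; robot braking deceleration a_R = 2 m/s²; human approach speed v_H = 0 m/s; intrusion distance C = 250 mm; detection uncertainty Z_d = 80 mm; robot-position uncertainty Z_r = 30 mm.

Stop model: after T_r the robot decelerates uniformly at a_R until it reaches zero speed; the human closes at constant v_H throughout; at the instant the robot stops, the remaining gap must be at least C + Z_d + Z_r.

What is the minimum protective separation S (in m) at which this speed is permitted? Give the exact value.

T_s = v_R/a_R = (13/10)/2 = 0.6500 s
robot covers v_R·T_r = 1.3000·0.1000 = 0.1300 m before braking
robot covers 1.3000·0.6500 − ½·2.0000·0.6500² = 0.4225 m while stopping
person approaches 0.0000·(0.1000+0.6500) = 0.0000 m
residual clearance needed = 0.2500+0.0800+0.0300 = 0.3600 m
S_min ≈ 0.1300+0.4225+0.0000+0.3600  ⇒  S_min = 73/80 m

S_min = 73/80 m = 0.9125 m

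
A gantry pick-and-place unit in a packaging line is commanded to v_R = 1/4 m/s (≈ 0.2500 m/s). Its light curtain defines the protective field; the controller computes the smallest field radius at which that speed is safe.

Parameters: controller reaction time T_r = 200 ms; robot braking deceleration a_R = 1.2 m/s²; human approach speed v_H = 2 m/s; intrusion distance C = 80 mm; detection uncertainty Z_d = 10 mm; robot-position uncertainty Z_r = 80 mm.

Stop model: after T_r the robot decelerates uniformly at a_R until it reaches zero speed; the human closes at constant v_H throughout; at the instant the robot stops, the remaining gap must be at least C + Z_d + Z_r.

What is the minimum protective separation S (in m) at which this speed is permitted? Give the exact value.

T_s = v_R/a_R = (1/4)/(6/5) = 0.2083 s
reaction-phase robot travel = 0.2500·0.2000 = 0.0500 m
braking distance = 0.2500²/(2·1.2000) = 0.0260 m
human closes 2.0000·0.4083 = 0.8167 m
C+Z_d+Z_r = 0.0800+0.0100+0.0800 = 0.1700 m
S_min ≈ 0.0500+0.0260+0.8167+0.1700  ⇒  S_min = 5101/4800 m

S_min = 5101/4800 m = 1.0627 m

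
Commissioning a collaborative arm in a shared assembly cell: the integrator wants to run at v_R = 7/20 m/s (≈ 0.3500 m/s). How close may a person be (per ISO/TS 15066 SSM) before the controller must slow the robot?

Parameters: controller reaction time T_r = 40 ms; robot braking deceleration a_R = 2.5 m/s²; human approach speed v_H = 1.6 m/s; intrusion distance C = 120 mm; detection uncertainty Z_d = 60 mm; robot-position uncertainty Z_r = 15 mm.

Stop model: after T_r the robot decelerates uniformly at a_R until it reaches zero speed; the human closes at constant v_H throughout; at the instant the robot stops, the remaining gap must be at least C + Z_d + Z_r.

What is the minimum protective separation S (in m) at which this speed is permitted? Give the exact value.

braking lasts T_s = (7/20)/(5/2) = 0.1400 s
robot covers v_R·T_r = 0.3500·0.0400 = 0.0140 m before braking
robot covers 0.3500·0.1400 − ½·2.5000·0.1400² = 0.0245 m while stopping
human over T_r+T_s: 1.6000·(0.0400+0.1400) = 0.2880 m
residual clearance needed = 0.1200+0.0600+0.0150 = 0.1950 m
S_min ≈ 0.0140+0.0245+0.2880+0.1950  ⇒  S_min = 1043/2000 m

S_min = 1043/2000 m = 0.5215 m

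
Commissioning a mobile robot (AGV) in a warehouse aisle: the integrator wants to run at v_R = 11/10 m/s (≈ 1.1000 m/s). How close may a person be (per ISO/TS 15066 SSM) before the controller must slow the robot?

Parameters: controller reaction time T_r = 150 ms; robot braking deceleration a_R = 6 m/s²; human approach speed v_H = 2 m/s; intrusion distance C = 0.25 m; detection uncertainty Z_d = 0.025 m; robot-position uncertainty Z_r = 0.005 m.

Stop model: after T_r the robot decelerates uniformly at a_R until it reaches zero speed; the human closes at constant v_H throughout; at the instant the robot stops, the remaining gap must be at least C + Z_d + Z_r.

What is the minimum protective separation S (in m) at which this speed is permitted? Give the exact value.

S_min = 97/80 m = 1.2125 m

braking lasts T_s = (11/10)/6 = 0.1833 s
robot in T_r: 1.1000·0.1500 = 0.1650 m
robot under decel: 1.1000²/(2·6.0000) = 0.1008 m
person approaches 2.0000·(0.1500+0.1833) = 0.6667 m
residual clearance needed = 0.2500+0.0250+0.0050 = 0.2800 m
S_min ≈ 0.1650+0.1008+0.6667+0.2800  ⇒  S_min = 97/80 m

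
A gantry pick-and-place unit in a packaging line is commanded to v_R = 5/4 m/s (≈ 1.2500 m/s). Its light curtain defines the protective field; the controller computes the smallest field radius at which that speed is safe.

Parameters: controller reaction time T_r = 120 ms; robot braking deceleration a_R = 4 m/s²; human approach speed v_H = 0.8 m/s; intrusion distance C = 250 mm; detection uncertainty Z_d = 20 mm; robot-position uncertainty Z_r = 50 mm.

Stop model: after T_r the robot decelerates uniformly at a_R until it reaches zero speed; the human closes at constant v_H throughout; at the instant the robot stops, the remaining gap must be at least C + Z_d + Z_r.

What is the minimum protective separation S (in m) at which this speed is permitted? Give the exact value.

S_min = 16181/16000 m = 1.0113 m

stop time T_s = (5/4)/4 = 0.3125 s
robot in T_r: 1.2500·0.1200 = 0.1500 m
robot covers 1.2500·0.3125 − ½·4.0000·0.3125² = 0.1953 m while stopping
human over T_r+T_s: 0.8000·(0.1200+0.3125) = 0.3460 m
C+Z_d+Z_r = 0.2500+0.0200+0.0500 = 0.3200 m
S_min ≈ 0.1500+0.1953+0.3460+0.3200  ⇒  S_min = 16181/16000 m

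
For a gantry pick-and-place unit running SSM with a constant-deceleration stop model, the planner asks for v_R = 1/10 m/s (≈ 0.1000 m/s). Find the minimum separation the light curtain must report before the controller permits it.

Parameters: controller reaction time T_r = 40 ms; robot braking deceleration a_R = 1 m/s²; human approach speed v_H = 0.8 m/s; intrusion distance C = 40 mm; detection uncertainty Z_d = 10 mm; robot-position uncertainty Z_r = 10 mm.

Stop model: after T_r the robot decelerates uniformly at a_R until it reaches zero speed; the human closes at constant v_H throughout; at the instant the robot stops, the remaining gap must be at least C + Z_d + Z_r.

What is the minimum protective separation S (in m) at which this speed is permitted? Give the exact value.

S_min = 181/1000 m = 0.1810 m

T_s = v_R/a_R = (1/10)/1 = 0.1000 s
robot covers v_R·T_r = 0.1000·0.0400 = 0.0040 m before braking
braking distance = 0.1000²/(2·1.0000) = 0.0050 m
human closes 0.8000·0.1400 = 0.1120 m
C+Z_d+Z_r = 0.0400+0.0100+0.0100 = 0.0600 m
S_min ≈ 0.0040+0.0050+0.1120+0.0600  ⇒  S_min = 181/1000 m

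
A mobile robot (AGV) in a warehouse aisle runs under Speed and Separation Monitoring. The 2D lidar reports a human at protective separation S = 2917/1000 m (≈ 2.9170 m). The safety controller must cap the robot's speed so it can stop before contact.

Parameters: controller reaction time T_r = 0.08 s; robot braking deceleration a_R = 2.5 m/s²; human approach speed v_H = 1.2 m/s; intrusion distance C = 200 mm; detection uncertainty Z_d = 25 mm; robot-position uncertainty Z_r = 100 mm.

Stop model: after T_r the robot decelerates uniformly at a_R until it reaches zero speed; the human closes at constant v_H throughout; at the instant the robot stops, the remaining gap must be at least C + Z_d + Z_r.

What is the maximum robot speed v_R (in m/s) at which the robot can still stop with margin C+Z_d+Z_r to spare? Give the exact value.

v_R_max = 12/5 m/s = 2.4000 m/s

at the boundary: (1/5)·v² + (14/25)·v + (-312/125) = 0
  disc = (14/25)² − 4·(1/5)·(-312/125) = 1444/625 ; √disc = 38/25
  v_R = (−(14/25) + 38/25) / (2·(1/5)) = 12/5 m/s
check:
T_s = v_R/a_R = (12/5)/(5/2) = 0.9600 s
reaction-phase robot travel = 2.4000·0.0800 = 0.1920 m
robot covers 2.4000·0.9600 − ½·2.5000·0.9600² = 1.1520 m while stopping
person approaches 1.2000·(0.0800+0.9600) = 1.2480 m
C+Z_d+Z_r = 0.2000+0.0250+0.1000 = 0.3250 m
sum ≈ 0.1920+1.1520+1.2480+0.3250 ≈ 2.9170 m = S ✓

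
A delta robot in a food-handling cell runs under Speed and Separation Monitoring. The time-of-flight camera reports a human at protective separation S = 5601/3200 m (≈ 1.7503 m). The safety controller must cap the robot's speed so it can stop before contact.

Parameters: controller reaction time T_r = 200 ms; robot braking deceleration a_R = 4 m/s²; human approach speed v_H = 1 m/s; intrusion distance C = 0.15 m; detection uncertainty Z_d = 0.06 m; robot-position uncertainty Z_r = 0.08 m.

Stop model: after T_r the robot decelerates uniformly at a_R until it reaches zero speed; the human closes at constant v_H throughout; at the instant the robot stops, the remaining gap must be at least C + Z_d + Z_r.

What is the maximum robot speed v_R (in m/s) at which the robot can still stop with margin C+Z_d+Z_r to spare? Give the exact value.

quadratic (1/8)·v² + (9/20)·v + (-4033/3200) = 0
  disc = (9/20)² − 4·(1/8)·(-4033/3200) = 5329/6400 ; √disc = 73/80
  v_R = (−(9/20) + 73/80) / (2·(1/8)) = 37/20 m/s
check:
T_s = v_R/a_R = (37/20)/4 = 0.4625 s
robot in T_r: 1.8500·0.2000 = 0.3700 m
braking distance = 1.8500²/(2·4.0000) = 0.4278 m
person approaches 1.0000·(0.2000+0.4625) = 0.6625 m
margins: 0.1500+0.0600+0.0800 = 0.2900 m
sum ≈ 0.3700+0.4278+0.6625+0.2900 ≈ 1.7503 m = S ✓

v_R_max = 37/20 m/s = 1.8500 m/s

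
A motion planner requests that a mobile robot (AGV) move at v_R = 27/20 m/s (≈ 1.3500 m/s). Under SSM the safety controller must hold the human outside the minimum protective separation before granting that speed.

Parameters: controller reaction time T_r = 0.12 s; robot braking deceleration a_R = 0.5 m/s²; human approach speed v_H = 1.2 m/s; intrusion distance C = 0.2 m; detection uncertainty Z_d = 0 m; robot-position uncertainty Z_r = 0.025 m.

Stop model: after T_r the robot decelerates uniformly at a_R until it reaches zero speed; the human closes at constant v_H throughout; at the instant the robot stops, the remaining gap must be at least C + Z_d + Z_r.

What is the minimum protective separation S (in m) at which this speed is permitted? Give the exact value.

S_min = 11187/2000 m = 5.5935 m

T_s = v_R/a_R = (27/20)/(1/2) = 2.7000 s
robot covers v_R·T_r = 1.3500·0.1200 = 0.1620 m before braking
robot under decel: 1.3500²/(2·0.5000) = 1.8225 m
human over T_r+T_s: 1.2000·(0.1200+2.7000) = 3.3840 m
C+Z_d+Z_r = 0.2000+0.0000+0.0250 = 0.2250 m
S_min ≈ 0.1620+1.8225+3.3840+0.2250  ⇒  S_min = 11187/2000 m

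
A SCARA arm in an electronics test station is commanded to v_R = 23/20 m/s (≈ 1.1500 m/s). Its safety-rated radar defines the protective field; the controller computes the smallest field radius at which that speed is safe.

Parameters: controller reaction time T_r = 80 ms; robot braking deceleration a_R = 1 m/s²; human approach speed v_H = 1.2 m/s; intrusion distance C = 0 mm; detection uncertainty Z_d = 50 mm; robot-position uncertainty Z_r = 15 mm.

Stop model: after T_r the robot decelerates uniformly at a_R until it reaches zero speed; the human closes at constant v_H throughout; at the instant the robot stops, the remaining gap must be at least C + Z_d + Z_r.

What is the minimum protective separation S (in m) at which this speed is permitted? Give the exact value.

T_s = v_R/a_R = (23/20)/1 = 1.1500 s
reaction-phase robot travel = 1.1500·0.0800 = 0.0920 m
robot covers 1.1500·1.1500 − ½·1.0000·1.1500² = 0.6613 m while stopping
human closes 1.2000·1.2300 = 1.4760 m
C+Z_d+Z_r = 0.0000+0.0500+0.0150 = 0.0650 m
S_min ≈ 0.0920+0.6613+1.4760+0.0650  ⇒  S_min = 9177/4000 m

S_min = 9177/4000 m = 2.2942 m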